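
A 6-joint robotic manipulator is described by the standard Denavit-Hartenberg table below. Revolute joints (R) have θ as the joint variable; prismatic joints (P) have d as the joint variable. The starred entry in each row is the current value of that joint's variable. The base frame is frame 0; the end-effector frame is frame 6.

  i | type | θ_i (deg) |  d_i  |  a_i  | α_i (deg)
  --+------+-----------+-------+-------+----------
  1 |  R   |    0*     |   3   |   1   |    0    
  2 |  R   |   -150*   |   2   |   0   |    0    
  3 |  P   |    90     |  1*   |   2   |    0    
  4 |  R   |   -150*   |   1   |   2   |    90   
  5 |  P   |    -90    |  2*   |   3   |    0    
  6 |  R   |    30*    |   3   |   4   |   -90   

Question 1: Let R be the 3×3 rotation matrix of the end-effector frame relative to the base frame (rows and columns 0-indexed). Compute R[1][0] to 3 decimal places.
End-effector x-axis (col 0 of R) = (-0.4330,0.2500,-0.8660)
R[1][0] = 0.2500

0.250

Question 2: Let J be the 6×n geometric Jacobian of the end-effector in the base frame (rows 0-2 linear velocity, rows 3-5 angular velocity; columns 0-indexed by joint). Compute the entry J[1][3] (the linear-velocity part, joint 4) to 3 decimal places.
-0.964

axis z_3 = (0.0000,0.0000,1.0000); lever o_n−o_3 = (-0.9641,6.3301,-5.4641)
cross product → J_v[:, 3] = (-6.3301,-0.9641,0.0000)
J_ω[:, 3] = z_3
entry J[1][3] = -0.9641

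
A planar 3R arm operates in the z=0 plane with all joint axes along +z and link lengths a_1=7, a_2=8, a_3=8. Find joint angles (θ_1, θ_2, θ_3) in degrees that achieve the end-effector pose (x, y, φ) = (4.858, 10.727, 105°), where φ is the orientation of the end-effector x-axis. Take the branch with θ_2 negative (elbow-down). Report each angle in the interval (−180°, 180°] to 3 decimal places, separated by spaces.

89.995 -119.999 135.003

wrist centre = target − a_3·(cos φ, sin φ) = (6.9286, 2.9996)
cos θ_2 = (57.0024−7²−8²)/(2·7·8) = -0.5000; θ_2 = -119.9986° (elbow-down)
β = atan2(2.9996,6.9286) = 23.4093°; ψ = atan2(-6.9283,3.0002) = -66.5859°
θ_1 = β − ψ = 89.9952°
θ_3 = φ − θ_1 − θ_2 = 135.0034° (wrapped to (-180°,180°])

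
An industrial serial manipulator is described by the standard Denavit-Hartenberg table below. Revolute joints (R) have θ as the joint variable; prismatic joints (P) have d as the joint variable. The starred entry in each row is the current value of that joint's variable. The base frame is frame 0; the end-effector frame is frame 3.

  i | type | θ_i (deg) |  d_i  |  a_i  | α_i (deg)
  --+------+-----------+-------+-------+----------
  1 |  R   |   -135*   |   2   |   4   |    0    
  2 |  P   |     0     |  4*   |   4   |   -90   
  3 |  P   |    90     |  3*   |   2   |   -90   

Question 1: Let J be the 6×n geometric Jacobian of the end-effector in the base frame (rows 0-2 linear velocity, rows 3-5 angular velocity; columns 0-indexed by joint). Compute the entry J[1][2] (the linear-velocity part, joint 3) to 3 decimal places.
-0.707

prismatic axis z_2 = (0.7071,-0.7071,0.0000)
J_v[:, 2] = z_2; J_ω[:, 2] = (0,0,0)
entry J[1][2] = -0.7071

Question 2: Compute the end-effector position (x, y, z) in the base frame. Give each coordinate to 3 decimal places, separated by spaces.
after link 1: o_1 = (-2.8284, -2.8284, 2.0000)
after link 2: o_2 = (-5.6569, -5.6569, 6.0000)
after link 3: o_3 = (-3.5355, -7.7782, 4.0000)

-3.536 -7.778 4.000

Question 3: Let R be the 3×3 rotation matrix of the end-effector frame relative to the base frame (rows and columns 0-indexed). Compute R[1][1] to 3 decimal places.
0.707

End-effector y-axis (col 1 of R) = (-0.7071,0.7071,-0.0000)
R[1][1] = 0.7071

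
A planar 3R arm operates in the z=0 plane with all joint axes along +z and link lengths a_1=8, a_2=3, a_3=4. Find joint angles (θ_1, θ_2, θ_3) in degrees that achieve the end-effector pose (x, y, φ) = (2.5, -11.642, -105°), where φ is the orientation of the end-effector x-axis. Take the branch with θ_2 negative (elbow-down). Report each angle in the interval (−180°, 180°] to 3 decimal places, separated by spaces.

-45.002 -90.000 30.002

wrist centre = target − a_3·(cos φ, sin φ) = (3.5353, -7.7783)
cos θ_2 = (73.0001−8²−3²)/(2·8·3) = 0.0000; θ_2 = -89.9999° (elbow-down)
β = atan2(-7.7783,3.5353) = -65.5580°; ψ = atan2(-3.0000,8.0000) = -20.5560°
θ_1 = β − ψ = -45.0019°
θ_3 = φ − θ_1 − θ_2 = 30.0018° (wrapped to (-180°,180°])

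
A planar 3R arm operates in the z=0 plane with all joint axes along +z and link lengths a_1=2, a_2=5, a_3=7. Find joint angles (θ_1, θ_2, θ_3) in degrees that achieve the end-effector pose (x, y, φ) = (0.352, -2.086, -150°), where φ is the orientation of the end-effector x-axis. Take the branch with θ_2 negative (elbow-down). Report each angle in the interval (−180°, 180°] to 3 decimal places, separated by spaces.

wrist centre = target − a_3·(cos φ, sin φ) = (6.4142, 1.4140)
cos θ_2 = (43.1411−2²−5²)/(2·2·5) = 0.7071; θ_2 = -45.0043° (elbow-down)
β = atan2(1.4140,6.4142) = 12.4320°; ψ = atan2(-3.5358,5.5353) = -32.5695°
θ_1 = β − ψ = 45.0014°
θ_3 = φ − θ_1 − θ_2 = -149.9971° (wrapped to (-180°,180°])

45.001 -45.004 -149.997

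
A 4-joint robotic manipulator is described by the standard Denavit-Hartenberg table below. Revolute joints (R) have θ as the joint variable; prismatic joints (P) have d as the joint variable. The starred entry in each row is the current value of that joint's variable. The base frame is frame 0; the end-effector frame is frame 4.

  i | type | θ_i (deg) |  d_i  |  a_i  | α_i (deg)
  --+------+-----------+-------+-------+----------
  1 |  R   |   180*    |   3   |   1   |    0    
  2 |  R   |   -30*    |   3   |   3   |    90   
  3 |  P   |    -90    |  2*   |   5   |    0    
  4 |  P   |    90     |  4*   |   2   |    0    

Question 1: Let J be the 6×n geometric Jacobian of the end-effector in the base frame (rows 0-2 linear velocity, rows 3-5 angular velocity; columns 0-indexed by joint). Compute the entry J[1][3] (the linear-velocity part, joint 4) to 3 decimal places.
0.866

prismatic axis z_3 = (0.5000,0.8660,0.0000)
J_v[:, 3] = z_3; J_ω[:, 3] = (0,0,0)
entry J[1][3] = 0.8660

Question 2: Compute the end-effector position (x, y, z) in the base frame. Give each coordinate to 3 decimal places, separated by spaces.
after link 1: o_1 = (-1.0000, 0.0000, 3.0000)
after link 2: o_2 = (-3.5981, 1.5000, 6.0000)
after link 3: o_3 = (-2.5981, 3.2321, 1.0000)
after link 4: o_4 = (-2.3301, 7.6962, 1.0000)

-2.330 7.696 1.000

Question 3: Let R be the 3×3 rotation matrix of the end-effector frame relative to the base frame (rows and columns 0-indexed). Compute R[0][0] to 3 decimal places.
-0.866

End-effector x-axis (col 0 of R) = (-0.8660,0.5000,0.0000)
R[0][0] = -0.8660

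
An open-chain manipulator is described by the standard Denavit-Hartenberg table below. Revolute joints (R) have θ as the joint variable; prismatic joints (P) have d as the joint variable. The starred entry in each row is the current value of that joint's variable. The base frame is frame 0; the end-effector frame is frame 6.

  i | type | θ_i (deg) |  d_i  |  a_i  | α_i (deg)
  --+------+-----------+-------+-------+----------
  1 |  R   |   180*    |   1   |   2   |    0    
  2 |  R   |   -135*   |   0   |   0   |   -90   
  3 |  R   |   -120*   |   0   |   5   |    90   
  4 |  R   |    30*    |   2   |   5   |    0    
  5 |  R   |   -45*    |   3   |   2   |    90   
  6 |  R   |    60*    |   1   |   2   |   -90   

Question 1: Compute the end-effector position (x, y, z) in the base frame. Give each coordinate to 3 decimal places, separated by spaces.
after link 1: o_1 = (-2.0000, 0.0000, 1.0000)
after link 2: o_2 = (-2.0000, 0.0000, 1.0000)
after link 3: o_3 = (-3.7678, -1.7678, 5.3301)
after link 4: o_4 = (-8.2912, -2.7557, 8.0801)
after link 5: o_5 = (-10.4453, -5.6418, 8.2532)
after link 6: o_6 = (-10.8899, -7.8185, 7.9995)

-10.890 -7.819 8.000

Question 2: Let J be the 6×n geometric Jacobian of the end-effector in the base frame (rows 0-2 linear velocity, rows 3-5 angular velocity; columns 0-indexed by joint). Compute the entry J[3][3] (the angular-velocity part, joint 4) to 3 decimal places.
-0.612

axis z_3 = (-0.6124,-0.6124,-0.5000); lever o_n−o_3 = (-7.1222,-6.0507,2.6694)
cross product → J_v[:, 3] = (-4.6600,5.1957,-0.6561)
J_ω[:, 3] = z_3
entry J[3][3] = -0.6124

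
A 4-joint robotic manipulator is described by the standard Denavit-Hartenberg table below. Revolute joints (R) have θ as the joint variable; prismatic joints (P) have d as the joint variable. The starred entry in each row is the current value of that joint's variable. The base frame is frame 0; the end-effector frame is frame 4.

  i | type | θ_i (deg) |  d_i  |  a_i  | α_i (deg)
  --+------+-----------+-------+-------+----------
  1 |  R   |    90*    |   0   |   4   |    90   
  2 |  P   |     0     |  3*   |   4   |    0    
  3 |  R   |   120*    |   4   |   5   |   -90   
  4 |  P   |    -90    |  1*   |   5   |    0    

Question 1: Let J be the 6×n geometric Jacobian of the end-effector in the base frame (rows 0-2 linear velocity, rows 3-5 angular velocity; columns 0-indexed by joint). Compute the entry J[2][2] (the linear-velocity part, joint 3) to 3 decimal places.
axis z_2 = (1.0000,-0.0000,0.0000); lever o_n−o_2 = (9.0000,-3.3660,3.8301)
cross product → J_v[:, 2] = (-0.0000,-3.8301,-3.3660)
J_ω[:, 2] = z_2
entry J[2][2] = -3.3660

-3.366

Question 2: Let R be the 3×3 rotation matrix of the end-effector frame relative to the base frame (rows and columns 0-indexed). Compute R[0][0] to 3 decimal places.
End-effector x-axis (col 0 of R) = (1.0000,-0.0000,0.0000)
R[0][0] = 1.0000

1.000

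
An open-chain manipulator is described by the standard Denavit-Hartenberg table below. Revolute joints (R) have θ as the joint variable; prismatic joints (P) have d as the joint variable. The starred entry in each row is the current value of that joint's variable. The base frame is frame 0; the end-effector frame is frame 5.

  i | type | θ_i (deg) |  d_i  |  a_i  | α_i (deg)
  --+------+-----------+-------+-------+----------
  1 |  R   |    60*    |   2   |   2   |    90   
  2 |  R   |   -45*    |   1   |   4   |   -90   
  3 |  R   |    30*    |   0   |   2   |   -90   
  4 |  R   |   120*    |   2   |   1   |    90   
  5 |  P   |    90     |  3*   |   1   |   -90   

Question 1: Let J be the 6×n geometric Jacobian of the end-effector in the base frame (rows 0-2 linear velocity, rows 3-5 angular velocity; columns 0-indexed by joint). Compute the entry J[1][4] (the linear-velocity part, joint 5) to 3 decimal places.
0.370

prismatic axis z_4 = (-0.2866,0.3696,-0.8839)
J_v[:, 4] = z_4; J_ω[:, 4] = (0,0,0)
entry J[1][4] = 0.3696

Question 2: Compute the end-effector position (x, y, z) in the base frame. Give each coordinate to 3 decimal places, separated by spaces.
-0.856 5.811 -3.950

after link 1: o_1 = (1.0000, 1.7321, 2.0000)
after link 2: o_2 = (3.2802, 3.6815, -0.8284)
after link 3: o_3 = (3.0266, 5.2422, -2.0532)
after link 4: o_4 = (0.9303, 4.5754, -1.6523)
after link 5: o_5 = (-0.8564, 5.8110, -3.9503)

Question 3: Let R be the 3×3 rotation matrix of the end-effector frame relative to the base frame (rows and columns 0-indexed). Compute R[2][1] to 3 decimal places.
0.884

End-effector y-axis (col 1 of R) = (0.2866,-0.3696,0.8839)
R[2][1] = 0.8839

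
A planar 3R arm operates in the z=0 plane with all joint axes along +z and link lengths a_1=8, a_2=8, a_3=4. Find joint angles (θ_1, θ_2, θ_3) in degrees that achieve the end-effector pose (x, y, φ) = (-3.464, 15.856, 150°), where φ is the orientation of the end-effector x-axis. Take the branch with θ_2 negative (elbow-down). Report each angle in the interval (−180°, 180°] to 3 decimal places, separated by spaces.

wrist centre = target − a_3·(cos φ, sin φ) = (0.0001, 13.8560)
cos θ_2 = (191.9887−8²−8²)/(2·8·8) = 0.4999; θ_2 = -60.0058° (elbow-down)
β = atan2(13.8560,0.0001) = 89.9996°; ψ = atan2(-6.9286,11.9993) = -30.0029°
θ_1 = β − ψ = 120.0025°
θ_3 = φ − θ_1 − θ_2 = 90.0033° (wrapped to (-180°,180°])

120.002 -60.006 90.003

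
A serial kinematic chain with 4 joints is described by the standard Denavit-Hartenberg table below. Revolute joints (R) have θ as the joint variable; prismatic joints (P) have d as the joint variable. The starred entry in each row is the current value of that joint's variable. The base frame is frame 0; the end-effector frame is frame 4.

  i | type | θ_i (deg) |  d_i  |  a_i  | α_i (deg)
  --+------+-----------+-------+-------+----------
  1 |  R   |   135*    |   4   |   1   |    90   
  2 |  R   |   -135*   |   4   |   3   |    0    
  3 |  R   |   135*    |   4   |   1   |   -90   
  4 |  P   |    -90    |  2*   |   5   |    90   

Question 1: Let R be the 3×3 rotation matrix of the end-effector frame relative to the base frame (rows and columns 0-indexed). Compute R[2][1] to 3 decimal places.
End-effector y-axis (col 1 of R) = (-0.0000,0.0000,1.0000)
R[2][1] = 1.0000

1.000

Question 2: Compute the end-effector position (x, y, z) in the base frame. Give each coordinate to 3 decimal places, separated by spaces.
9.278 9.107 3.879

after link 1: o_1 = (-0.7071, 0.7071, 4.0000)
after link 2: o_2 = (3.6213, 2.0355, 1.8787)
after link 3: o_3 = (5.7426, 5.5711, 1.8787)
after link 4: o_4 = (9.2782, 9.1066, 3.8787)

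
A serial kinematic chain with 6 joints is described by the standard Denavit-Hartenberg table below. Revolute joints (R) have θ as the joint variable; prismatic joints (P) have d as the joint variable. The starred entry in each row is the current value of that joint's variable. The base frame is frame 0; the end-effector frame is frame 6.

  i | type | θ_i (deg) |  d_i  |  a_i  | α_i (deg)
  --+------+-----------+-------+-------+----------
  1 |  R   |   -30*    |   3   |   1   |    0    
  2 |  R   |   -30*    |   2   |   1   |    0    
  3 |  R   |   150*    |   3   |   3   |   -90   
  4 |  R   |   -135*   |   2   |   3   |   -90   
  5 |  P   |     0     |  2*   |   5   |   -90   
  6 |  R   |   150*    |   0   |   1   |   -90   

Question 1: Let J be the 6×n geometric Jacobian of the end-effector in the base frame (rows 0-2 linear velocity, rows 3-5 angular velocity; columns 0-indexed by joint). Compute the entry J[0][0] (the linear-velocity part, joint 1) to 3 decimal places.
2.350

axis z_0 = ẑ; lever o_n−o_0 = (-0.6340,-2.3498,14.1051)
cross product → J_v[:, 0] = (2.3498,-0.6340,0.0000)
J_ω[:, 0] = z_0
entry J[0][0] = 2.3498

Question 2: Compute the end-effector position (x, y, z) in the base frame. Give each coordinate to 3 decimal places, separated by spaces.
after link 1: o_1 = (0.8660, -0.5000, 3.0000)
after link 2: o_2 = (1.3660, -1.3660, 5.0000)
after link 3: o_3 = (1.3660, 1.6340, 8.0000)
after link 4: o_4 = (-0.6340, -0.4873, 10.1213)
after link 5: o_5 = (-0.6340, -2.6087, 15.0711)
after link 6: o_6 = (-0.6340, -2.3498, 14.1051)

-0.634 -2.350 14.105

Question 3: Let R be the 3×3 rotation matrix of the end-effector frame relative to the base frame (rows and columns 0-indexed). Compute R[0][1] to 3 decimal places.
End-effector y-axis (col 1 of R) = (-1.0000,-0.0000,-0.0000)
R[0][1] = -1.0000

-1.000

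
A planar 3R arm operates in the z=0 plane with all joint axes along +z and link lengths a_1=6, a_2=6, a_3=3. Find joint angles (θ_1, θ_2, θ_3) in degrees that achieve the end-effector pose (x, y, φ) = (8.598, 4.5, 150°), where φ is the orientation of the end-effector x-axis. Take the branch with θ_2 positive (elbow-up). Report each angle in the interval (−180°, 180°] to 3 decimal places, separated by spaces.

-0.001 30.003 119.999

wrist centre = target − a_3·(cos φ, sin φ) = (11.1961, 3.0000)
cos θ_2 = (134.3521−6²−6²)/(2·6·6) = 0.8660; θ_2 = 30.0027° (elbow-up)
β = atan2(3.0000,11.1961) = 15.0001°; ψ = atan2(3.0002,11.1960) = 15.0014°
θ_1 = β − ψ = -0.0013°
θ_3 = φ − θ_1 − θ_2 = 119.9985° (wrapped to (-180°,180°])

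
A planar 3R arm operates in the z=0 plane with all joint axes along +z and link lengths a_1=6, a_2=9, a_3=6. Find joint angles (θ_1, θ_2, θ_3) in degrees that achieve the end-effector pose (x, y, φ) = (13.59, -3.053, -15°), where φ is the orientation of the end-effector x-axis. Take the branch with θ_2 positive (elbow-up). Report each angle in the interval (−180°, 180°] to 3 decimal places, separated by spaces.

wrist centre = target − a_3·(cos φ, sin φ) = (7.7944, -1.5001)
cos θ_2 = (63.0036−6²−9²)/(2·6·9) = -0.5000; θ_2 = 119.9978° (elbow-up)
β = atan2(-1.5001,7.7944) = -10.8937°; ψ = atan2(7.7944,1.5003) = 79.1047°
θ_1 = β − ψ = -89.9984°
θ_3 = φ − θ_1 − θ_2 = -44.9994° (wrapped to (-180°,180°])

-89.998 119.998 -44.999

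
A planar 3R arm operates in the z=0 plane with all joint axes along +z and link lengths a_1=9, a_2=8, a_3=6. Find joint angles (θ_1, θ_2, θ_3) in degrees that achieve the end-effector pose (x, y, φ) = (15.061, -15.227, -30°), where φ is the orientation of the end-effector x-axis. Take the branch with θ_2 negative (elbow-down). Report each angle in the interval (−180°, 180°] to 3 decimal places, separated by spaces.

wrist centre = target − a_3·(cos φ, sin φ) = (9.8648, -12.2270)
cos θ_2 = (246.8147−9²−8²)/(2·9·8) = 0.7070; θ_2 = -45.0049° (elbow-down)
β = atan2(-12.2270,9.8648) = -51.1031°; ψ = atan2(-5.6573,14.6564) = -21.1065°
θ_1 = β − ψ = -29.9966°
θ_3 = φ − θ_1 − θ_2 = 45.0015° (wrapped to (-180°,180°])

-29.997 -45.005 45.001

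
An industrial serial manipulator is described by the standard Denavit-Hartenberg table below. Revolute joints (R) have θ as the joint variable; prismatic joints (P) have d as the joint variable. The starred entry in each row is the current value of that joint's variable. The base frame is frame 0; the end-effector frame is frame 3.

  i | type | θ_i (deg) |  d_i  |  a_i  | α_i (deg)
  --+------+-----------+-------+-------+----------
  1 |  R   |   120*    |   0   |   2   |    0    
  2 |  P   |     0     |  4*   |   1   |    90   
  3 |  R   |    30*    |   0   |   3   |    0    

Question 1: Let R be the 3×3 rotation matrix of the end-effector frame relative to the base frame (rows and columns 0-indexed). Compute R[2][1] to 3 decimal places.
End-effector y-axis (col 1 of R) = (0.2500,-0.4330,0.8660)
R[2][1] = 0.8660

0.866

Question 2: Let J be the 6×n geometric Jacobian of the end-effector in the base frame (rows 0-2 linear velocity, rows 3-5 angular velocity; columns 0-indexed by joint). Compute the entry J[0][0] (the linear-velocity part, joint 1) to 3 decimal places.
axis z_0 = ẑ; lever o_n−o_0 = (-2.7990,4.8481,5.5000)
cross product → J_v[:, 0] = (-4.8481,-2.7990,0.0000)
J_ω[:, 0] = z_0
entry J[0][0] = -4.8481

-4.848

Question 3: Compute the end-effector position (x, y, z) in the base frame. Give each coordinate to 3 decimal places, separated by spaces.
-2.799 4.848 5.500

after link 1: o_1 = (-1.0000, 1.7321, 0.0000)
after link 2: o_2 = (-1.5000, 2.5981, 4.0000)
after link 3: o_3 = (-2.7990, 4.8481, 5.5000)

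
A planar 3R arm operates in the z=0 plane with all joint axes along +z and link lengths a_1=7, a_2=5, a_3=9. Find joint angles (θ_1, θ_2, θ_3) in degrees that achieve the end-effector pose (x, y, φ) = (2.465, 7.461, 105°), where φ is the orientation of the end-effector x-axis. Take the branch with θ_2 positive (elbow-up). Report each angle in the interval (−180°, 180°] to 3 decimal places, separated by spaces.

wrist centre = target − a_3·(cos φ, sin φ) = (4.7944, -1.2323)
cos θ_2 = (24.5046−7²−5²)/(2·7·5) = -0.7071; θ_2 = 134.9976° (elbow-up)
β = atan2(-1.2323,4.7944) = -14.4151°; ψ = atan2(3.5357,3.4646) = 45.5817°
θ_1 = β − ψ = -59.9968°
θ_3 = φ − θ_1 − θ_2 = 29.9992° (wrapped to (-180°,180°])

-59.997 134.998 29.999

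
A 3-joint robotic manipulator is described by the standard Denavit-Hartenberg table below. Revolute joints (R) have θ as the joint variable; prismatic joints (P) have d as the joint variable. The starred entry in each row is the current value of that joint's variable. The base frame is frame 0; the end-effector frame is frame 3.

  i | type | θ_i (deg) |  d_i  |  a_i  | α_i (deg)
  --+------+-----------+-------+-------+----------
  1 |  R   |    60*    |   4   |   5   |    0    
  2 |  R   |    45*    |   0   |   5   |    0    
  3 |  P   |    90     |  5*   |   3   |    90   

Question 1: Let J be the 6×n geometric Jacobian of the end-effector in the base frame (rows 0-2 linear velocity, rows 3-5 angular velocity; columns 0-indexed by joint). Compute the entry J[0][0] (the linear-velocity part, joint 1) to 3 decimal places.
-8.383

axis z_0 = ẑ; lever o_n−o_0 = (-1.6919,8.3833,9.0000)
cross product → J_v[:, 0] = (-8.3833,-1.6919,0.0000)
J_ω[:, 0] = z_0
entry J[0][0] = -8.3833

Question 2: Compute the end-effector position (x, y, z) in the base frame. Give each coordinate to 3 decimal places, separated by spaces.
after link 1: o_1 = (2.5000, 4.3301, 4.0000)
after link 2: o_2 = (1.2059, 9.1598, 4.0000)
after link 3: o_3 = (-1.6919, 8.3833, 9.0000)

-1.692 8.383 9.000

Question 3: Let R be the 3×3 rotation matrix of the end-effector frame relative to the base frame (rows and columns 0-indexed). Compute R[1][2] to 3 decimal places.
End-effector z-axis (col 2 of R) = (-0.2588,0.9659,0.0000)
R[1][2] = 0.9659

0.966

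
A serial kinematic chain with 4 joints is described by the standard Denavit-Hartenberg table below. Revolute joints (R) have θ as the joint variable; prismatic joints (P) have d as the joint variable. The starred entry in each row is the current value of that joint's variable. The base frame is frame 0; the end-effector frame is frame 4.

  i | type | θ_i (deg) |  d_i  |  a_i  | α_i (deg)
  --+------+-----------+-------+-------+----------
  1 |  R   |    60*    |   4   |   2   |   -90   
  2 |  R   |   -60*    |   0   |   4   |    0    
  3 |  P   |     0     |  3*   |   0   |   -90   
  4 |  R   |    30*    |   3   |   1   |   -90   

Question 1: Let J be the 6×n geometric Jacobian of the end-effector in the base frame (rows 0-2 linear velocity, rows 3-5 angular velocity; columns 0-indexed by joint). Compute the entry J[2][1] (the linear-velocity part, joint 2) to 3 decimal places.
axis z_1 = (-0.8660,0.5000,0.0000); lever o_n−o_1 = (0.3505,5.6071,2.7141)
cross product → J_v[:, 1] = (1.3571,2.3505,-5.0311)
J_ω[:, 1] = z_1
entry J[2][1] = -5.0311

-5.031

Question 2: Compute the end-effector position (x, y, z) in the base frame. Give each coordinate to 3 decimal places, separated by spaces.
after link 1: o_1 = (1.0000, 1.7321, 4.0000)
after link 2: o_2 = (2.0000, 3.4641, 7.4641)
after link 3: o_3 = (-0.5981, 4.9641, 7.4641)
after link 4: o_4 = (1.3505, 7.3391, 6.7141)

1.350 7.339 6.714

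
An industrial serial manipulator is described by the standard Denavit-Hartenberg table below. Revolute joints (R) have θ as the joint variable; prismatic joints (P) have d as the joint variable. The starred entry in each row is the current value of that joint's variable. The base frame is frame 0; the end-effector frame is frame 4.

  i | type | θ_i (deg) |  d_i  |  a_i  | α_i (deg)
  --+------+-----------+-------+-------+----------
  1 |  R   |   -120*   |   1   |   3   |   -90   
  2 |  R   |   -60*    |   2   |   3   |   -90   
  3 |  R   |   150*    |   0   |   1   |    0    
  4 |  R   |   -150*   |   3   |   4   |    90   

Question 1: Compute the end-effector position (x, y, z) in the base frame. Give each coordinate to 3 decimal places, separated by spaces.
-3.033 -8.254 4.812

after link 1: o_1 = (-1.5000, -2.5981, 1.0000)
after link 2: o_2 = (-0.5179, -4.8971, 3.5981)
after link 3: o_3 = (-0.7345, -4.2721, 2.8481)
after link 4: o_4 = (-3.0335, -8.2542, 4.8122)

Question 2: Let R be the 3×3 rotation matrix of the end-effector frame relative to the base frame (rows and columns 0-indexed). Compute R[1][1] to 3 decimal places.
-0.750

End-effector y-axis (col 1 of R) = (-0.4330,-0.7500,-0.5000)
R[1][1] = -0.7500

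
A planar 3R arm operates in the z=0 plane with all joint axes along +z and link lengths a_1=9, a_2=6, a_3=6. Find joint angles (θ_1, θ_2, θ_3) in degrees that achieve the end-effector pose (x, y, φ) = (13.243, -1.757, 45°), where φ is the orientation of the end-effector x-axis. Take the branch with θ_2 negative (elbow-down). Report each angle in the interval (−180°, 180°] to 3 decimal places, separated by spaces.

wrist centre = target − a_3·(cos φ, sin φ) = (9.0004, -5.9996)
cos θ_2 = (117.0022−9²−6²)/(2·9·6) = 0.0000; θ_2 = -89.9989° (elbow-down)
β = atan2(-5.9996,9.0004) = -33.6874°; ψ = atan2(-6.0000,9.0001) = -33.6897°
θ_1 = β − ψ = 0.0023°
θ_3 = φ − θ_1 − θ_2 = 134.9966° (wrapped to (-180°,180°])

0.002 -89.999 134.997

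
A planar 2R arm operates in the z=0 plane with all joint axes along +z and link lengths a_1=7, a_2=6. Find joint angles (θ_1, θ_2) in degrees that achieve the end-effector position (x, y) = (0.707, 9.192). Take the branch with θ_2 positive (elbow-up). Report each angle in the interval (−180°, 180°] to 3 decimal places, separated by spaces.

44.998 90.005

cos θ_2 = (84.9927−7²−6²)/(2·7·6) = -0.0001; θ_2 = 90.0050° (elbow-up)
β = atan2(9.1920,0.7070) = 85.6018°; ψ = atan2(6.0000,6.9995) = 40.6034°
θ_1 = β − ψ = 44.9984°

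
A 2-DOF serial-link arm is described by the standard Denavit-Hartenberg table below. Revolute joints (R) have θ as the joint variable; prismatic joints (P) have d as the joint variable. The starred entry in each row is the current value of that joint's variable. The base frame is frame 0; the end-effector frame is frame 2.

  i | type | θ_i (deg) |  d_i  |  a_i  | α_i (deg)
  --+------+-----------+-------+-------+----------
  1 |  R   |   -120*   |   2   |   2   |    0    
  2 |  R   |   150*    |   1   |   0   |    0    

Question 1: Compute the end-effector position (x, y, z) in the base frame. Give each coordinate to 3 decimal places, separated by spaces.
-1.000 -1.732 3.000

after link 1: o_1 = (-1.0000, -1.7321, 2.0000)
after link 2: o_2 = (-1.0000, -1.7321, 3.0000)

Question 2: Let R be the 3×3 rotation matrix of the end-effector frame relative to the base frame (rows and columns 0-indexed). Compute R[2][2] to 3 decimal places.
1.000

End-effector z-axis (col 2 of R) = (0.0000,0.0000,1.0000)
R[2][2] = 1.0000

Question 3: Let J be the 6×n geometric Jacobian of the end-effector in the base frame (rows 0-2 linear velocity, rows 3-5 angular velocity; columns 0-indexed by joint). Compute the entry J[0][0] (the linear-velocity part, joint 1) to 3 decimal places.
axis z_0 = ẑ; lever o_n−o_0 = (-1.0000,-1.7321,3.0000)
cross product → J_v[:, 0] = (1.7321,-1.0000,0.0000)
J_ω[:, 0] = z_0
entry J[0][0] = 1.7321

1.732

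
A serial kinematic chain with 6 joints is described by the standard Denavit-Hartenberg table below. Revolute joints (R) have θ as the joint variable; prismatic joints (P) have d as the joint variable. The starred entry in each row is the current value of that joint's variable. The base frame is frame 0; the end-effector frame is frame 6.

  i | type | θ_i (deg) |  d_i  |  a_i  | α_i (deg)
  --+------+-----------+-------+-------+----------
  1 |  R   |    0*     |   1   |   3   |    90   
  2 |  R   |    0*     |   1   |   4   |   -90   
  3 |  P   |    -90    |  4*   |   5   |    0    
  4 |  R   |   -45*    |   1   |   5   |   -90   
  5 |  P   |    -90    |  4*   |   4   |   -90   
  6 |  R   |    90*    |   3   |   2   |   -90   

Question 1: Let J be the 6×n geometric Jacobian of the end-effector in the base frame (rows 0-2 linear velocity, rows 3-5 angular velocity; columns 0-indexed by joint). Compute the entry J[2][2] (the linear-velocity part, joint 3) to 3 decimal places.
1.000

prismatic axis z_2 = (0.0000,0.0000,1.0000)
J_v[:, 2] = z_2; J_ω[:, 2] = (0,0,0)
entry J[2][2] = 1.0000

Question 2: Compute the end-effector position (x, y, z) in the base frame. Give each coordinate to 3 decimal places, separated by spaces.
2.757 -13.071 10.000

after link 1: o_1 = (3.0000, 0.0000, 1.0000)
after link 2: o_2 = (7.0000, -1.0000, 1.0000)
after link 3: o_3 = (7.0000, -6.0000, 5.0000)
after link 4: o_4 = (3.4645, -9.5355, 6.0000)
after link 5: o_5 = (6.2929, -12.3640, 10.0000)
after link 6: o_6 = (2.7574, -13.0711, 10.0000)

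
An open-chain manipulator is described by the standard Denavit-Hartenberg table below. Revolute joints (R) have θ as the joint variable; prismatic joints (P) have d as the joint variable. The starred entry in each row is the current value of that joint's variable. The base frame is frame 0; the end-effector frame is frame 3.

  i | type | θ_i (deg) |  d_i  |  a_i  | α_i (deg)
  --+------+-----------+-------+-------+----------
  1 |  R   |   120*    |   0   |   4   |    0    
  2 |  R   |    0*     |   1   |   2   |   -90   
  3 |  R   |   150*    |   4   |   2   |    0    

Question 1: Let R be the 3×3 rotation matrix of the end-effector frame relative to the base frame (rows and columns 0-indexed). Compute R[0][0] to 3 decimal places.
End-effector x-axis (col 0 of R) = (0.4330,-0.7500,-0.5000)
R[0][0] = 0.4330

0.433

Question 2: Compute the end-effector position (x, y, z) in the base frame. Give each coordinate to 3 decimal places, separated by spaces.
after link 1: o_1 = (-2.0000, 3.4641, 0.0000)
after link 2: o_2 = (-3.0000, 5.1962, 1.0000)
after link 3: o_3 = (-5.5981, 1.6962, 0.0000)

-5.598 1.696 0.000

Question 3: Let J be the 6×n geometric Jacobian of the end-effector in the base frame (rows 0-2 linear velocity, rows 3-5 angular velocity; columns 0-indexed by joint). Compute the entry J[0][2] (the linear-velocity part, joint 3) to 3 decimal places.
axis z_2 = (-0.8660,-0.5000,0.0000); lever o_n−o_2 = (-2.5981,-3.5000,-1.0000)
cross product → J_v[:, 2] = (0.5000,-0.8660,1.7321)
J_ω[:, 2] = z_2
entry J[0][2] = 0.5000

0.500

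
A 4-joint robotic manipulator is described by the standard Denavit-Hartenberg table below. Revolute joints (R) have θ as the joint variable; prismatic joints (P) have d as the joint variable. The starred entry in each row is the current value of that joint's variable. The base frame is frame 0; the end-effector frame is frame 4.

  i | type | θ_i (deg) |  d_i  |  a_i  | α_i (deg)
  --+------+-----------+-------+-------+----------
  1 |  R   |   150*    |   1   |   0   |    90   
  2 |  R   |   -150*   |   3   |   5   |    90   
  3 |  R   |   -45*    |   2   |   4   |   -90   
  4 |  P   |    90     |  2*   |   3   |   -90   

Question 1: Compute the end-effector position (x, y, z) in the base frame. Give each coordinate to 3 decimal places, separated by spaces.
7.292 -2.379 -4.487

after link 1: o_1 = (0.0000, 0.0000, 1.0000)
after link 2: o_2 = (5.2500, 0.4330, -1.5000)
after link 3: o_3 = (6.8231, -3.7412, -1.1822)
after link 4: o_4 = (7.2919, -2.3788, -4.4873)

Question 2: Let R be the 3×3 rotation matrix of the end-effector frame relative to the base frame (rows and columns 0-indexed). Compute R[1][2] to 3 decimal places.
0.919

End-effector z-axis (col 2 of R) = (-0.1768,0.9186,0.3536)
R[1][2] = 0.9186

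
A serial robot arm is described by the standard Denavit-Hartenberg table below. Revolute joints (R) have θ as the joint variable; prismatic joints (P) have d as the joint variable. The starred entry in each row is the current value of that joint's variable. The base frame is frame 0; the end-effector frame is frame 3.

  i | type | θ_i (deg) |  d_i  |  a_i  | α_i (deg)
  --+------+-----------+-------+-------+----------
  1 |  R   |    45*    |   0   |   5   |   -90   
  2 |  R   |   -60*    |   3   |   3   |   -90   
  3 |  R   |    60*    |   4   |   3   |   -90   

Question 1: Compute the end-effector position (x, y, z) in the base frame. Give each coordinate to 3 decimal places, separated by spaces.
after link 1: o_1 = (3.5355, 3.5355, 0.0000)
after link 2: o_2 = (2.4749, 6.7175, 2.5981)
after link 3: o_3 = (7.2918, 7.8602, 1.8971)

7.292 7.860 1.897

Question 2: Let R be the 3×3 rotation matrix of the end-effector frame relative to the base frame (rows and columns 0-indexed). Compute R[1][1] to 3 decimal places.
-0.612

End-effector y-axis (col 1 of R) = (-0.6124,-0.6124,0.5000)
R[1][1] = -0.6124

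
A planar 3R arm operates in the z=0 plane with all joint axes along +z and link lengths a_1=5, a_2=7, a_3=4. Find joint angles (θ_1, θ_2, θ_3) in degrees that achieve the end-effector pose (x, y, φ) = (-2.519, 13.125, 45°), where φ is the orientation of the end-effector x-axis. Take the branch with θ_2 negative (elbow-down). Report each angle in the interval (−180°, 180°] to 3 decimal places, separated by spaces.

wrist centre = target − a_3·(cos φ, sin φ) = (-5.3474, 10.2966)
cos θ_2 = (134.6144−5²−7²)/(2·5·7) = 0.8659; θ_2 = -30.0121° (elbow-down)
β = atan2(10.2966,-5.3474) = 117.4447°; ψ = atan2(-3.5013,11.0614) = -17.5642°
θ_1 = β − ψ = 135.0088°
θ_3 = φ − θ_1 − θ_2 = -59.9967° (wrapped to (-180°,180°])

135.009 -30.012 -59.997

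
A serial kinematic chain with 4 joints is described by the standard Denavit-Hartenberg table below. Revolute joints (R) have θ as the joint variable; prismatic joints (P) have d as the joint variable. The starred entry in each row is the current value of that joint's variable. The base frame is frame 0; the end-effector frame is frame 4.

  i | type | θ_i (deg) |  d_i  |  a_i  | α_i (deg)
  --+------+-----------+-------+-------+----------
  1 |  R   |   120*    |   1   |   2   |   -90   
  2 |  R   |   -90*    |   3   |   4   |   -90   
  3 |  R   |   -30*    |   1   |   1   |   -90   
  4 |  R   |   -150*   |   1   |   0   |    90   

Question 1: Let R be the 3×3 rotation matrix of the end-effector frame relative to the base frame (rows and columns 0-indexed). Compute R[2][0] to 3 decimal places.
End-effector x-axis (col 0 of R) = (0.1250,0.6495,-0.7500)
R[2][0] = -0.7500

-0.750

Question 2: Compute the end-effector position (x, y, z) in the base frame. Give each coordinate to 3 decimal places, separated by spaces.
-3.781 1.281 6.366

after link 1: o_1 = (-1.0000, 1.7321, 1.0000)
after link 2: o_2 = (-3.5981, 0.2321, 5.0000)
after link 3: o_3 = (-4.5311, 0.8481, 5.8660)
after link 4: o_4 = (-3.7811, 1.2811, 6.3660)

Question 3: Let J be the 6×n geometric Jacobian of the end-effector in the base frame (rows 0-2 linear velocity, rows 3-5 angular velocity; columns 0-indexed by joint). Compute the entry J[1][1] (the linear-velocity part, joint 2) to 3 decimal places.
4.647

axis z_1 = (-0.8660,-0.5000,0.0000); lever o_n−o_1 = (-2.7811,-0.4510,5.3660)
cross product → J_v[:, 1] = (-2.6830,4.6471,-1.0000)
J_ω[:, 1] = z_1
entry J[1][1] = 4.6471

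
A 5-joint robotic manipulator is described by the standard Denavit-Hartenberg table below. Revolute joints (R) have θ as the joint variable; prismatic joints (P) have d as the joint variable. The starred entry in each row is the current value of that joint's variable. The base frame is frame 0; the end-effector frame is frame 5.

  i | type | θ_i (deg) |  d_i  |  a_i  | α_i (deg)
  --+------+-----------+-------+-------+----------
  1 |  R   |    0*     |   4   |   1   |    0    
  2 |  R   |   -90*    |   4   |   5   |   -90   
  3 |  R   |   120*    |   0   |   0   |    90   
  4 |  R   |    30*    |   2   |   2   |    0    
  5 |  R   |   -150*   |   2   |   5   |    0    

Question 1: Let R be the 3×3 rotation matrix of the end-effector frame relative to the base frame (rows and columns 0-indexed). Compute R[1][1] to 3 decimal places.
0.433

End-effector y-axis (col 1 of R) = (-0.5000,0.4330,-0.7500)
R[1][1] = 0.4330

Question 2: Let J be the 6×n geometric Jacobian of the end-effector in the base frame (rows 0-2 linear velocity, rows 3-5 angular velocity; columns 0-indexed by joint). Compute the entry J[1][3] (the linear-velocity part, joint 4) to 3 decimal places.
1.665

axis z_3 = (0.0000,-0.8660,-0.5000); lever o_n−o_3 = (-3.3301,-3.8481,-1.3349)
cross product → J_v[:, 3] = (-0.7679,1.6651,-2.8840)
J_ω[:, 3] = z_3
entry J[1][3] = 1.6651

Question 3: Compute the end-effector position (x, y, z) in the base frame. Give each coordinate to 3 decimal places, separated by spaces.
after link 1: o_1 = (1.0000, 0.0000, 4.0000)
after link 2: o_2 = (1.0000, -5.0000, 8.0000)
after link 3: o_3 = (1.0000, -5.0000, 8.0000)
after link 4: o_4 = (2.0000, -5.8660, 5.5000)
after link 5: o_5 = (-2.3301, -8.8481, 6.6651)

-2.330 -8.848 6.665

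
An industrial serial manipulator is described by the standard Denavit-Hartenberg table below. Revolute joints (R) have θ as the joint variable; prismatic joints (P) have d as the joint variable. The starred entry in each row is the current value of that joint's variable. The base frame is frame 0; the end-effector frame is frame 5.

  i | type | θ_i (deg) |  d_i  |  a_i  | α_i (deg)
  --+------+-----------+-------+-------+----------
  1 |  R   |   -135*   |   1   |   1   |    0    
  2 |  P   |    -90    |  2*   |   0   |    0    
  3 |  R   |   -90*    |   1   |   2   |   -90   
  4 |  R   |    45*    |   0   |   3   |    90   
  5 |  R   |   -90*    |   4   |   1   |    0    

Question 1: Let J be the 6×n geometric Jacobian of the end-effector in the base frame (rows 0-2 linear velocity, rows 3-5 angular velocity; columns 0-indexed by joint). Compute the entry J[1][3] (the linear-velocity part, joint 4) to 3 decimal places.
0.500

axis z_3 = (-0.7071,0.7071,0.0000); lever o_n−o_3 = (4.2071,2.7929,0.7071)
cross product → J_v[:, 3] = (0.5000,0.5000,-4.9497)
J_ω[:, 3] = z_3
entry J[1][3] = 0.5000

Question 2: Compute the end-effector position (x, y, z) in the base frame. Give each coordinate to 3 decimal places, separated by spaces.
after link 1: o_1 = (-0.7071, -0.7071, 1.0000)
after link 2: o_2 = (-0.7071, -0.7071, 3.0000)
after link 3: o_3 = (0.7071, 0.7071, 4.0000)
after link 4: o_4 = (2.2071, 2.2071, 1.8787)
after link 5: o_5 = (4.9142, 3.5000, 4.7071)

4.914 3.500 4.707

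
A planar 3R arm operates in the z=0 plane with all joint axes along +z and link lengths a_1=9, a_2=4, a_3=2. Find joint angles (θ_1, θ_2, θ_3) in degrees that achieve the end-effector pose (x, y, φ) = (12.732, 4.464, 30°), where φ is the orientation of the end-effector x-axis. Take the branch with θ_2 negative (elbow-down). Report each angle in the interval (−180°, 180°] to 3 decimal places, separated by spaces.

34.960 -60.002 55.041

wrist centre = target − a_3·(cos φ, sin φ) = (10.9999, 3.4640)
cos θ_2 = (132.9982−9²−4²)/(2·9·4) = 0.5000; θ_2 = -60.0017° (elbow-down)
β = atan2(3.4640,10.9999) = 17.4798°; ψ = atan2(-3.4642,10.9999) = -17.4806°
θ_1 = β − ψ = 34.9604°
θ_3 = φ − θ_1 − θ_2 = 55.0413° (wrapped to (-180°,180°])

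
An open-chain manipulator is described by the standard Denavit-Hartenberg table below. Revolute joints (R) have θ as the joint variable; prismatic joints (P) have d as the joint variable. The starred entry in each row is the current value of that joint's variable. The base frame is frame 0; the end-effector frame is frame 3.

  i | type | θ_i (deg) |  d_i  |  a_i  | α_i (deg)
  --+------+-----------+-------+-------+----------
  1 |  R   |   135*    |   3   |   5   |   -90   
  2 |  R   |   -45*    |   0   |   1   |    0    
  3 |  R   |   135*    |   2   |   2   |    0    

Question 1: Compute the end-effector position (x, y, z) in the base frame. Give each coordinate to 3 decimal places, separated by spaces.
after link 1: o_1 = (-3.5355, 3.5355, 3.0000)
after link 2: o_2 = (-4.0355, 4.0355, 3.7071)
after link 3: o_3 = (-5.4497, 2.6213, 1.7071)

-5.450 2.621 1.707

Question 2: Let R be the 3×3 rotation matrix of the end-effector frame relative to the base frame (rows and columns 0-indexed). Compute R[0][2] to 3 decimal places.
-0.707

End-effector z-axis (col 2 of R) = (-0.7071,-0.7071,0.0000)
R[0][2] = -0.7071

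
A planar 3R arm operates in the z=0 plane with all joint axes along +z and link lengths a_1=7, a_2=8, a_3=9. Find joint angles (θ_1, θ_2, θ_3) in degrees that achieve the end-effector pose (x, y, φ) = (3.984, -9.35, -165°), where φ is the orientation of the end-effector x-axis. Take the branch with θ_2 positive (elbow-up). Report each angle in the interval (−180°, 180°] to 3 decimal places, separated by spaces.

wrist centre = target − a_3·(cos φ, sin φ) = (12.6773, -7.0206)
cos θ_2 = (210.0040−7²−8²)/(2·7·8) = 0.8661; θ_2 = 29.9906° (elbow-up)
β = atan2(-7.0206,12.6773) = -28.9774°; ψ = atan2(3.9989,13.9289) = 16.0184°
θ_1 = β − ψ = -44.9958°
θ_3 = φ − θ_1 − θ_2 = -149.9949° (wrapped to (-180°,180°])

-44.996 29.991 -149.995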